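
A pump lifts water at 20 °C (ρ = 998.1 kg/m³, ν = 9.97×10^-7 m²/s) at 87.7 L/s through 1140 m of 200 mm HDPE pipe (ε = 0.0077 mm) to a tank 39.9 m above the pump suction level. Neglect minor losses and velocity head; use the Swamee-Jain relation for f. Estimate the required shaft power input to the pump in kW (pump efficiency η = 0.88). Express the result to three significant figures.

P_shaft ≈ 68.7 kW

V = 4Q/(πD²) = 2.792 m/s; Re = 5.60×10^5; ε/D = 3.85×10^-5; f = 0.01345
h_f = f(L/D)V²/2g = 30.46 m
Total head H = z + h_f = 39.9 + 30.46 = 70.36 m
P_hyd = ρgQH = 998.1·9.81·0.0877·70.36 = 60.42 kW
P_shaft = P_hyd/η = 60.42/0.88 = 68.66 kW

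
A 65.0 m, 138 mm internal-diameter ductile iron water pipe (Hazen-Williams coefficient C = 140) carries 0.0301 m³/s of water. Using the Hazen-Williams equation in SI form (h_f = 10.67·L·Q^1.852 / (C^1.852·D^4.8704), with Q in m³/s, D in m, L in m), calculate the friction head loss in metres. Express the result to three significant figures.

h_f ≈ 1.73 m

h_f = 10.67·65.0·0.0301^1.852 / (140^1.852·0.138^4.8704) = 1.729 m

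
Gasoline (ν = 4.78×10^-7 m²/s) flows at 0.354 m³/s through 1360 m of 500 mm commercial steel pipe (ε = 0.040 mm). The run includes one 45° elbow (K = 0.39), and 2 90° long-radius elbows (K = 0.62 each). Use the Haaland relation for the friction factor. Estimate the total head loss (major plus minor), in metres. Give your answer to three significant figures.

V = 4Q/(πD²) = 1.803 m/s; V²/2g = 0.1657 m
Re = 1.89×10^6, ε/D = 8.00×10^-5 → f = 0.01241 (Haaland)
Major: h_f = f(L/D)·V²/2g = 0.01241·2720·0.1657 = 5.591 m
Minor: ΣK = 1.63; h_m = ΣK·V²/2g = 0.2700 m
Total H_L = 5.591 + 0.2700 = 5.861 m

H_L ≈ 5.86 m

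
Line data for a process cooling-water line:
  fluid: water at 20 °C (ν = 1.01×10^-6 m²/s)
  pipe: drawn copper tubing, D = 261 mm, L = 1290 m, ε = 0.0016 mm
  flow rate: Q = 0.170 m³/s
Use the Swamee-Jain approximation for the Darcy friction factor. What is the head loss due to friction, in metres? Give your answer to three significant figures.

h_f ≈ 30.9 m

V = 4Q/(πD²) = 4·0.170/(π·0.261²) = 3.177 m/s
Re = VD/ν = 3.177·0.261/1.01×10^-6 = 8.21×10^5 → turbulent
ε/D = 0.0016/261 = 6.13×10^-6
Swamee-Jain: f = 0.01214
h_f = f(L/D)V²/(2g) = 0.01214·(1290/0.261)·3.177²/(2·9.81) = 30.87 m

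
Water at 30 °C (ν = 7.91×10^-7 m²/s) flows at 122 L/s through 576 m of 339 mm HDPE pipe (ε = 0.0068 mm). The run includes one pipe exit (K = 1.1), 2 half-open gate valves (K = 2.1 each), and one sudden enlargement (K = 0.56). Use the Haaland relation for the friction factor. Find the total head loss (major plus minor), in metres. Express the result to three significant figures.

H_L ≈ 2.60 m

V = 4Q/(πD²) = 1.352 m/s; V²/2g = 0.09312 m
Re = 5.79×10^5, ε/D = 2.01×10^-5 → f = 0.01299 (Haaland)
Major: h_f = f(L/D)·V²/2g = 0.01299·1699·0.09312 = 2.055 m
Minor: ΣK = 5.86; h_m = ΣK·V²/2g = 0.5457 m
Total H_L = 2.055 + 0.5457 = 2.601 m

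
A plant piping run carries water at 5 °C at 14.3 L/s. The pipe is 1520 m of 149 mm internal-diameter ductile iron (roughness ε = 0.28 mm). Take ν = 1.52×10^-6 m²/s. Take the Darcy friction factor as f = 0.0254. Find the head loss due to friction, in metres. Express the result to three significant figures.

h_f ≈ 8.88 m

V = 4Q/(πD²) = 4·0.0143/(π·0.149²) = 0.8201 m/s
h_f = f(L/D)V²/(2g) = 0.02540·(1520/0.149)·0.8201²/(2·9.81) = 8.883 m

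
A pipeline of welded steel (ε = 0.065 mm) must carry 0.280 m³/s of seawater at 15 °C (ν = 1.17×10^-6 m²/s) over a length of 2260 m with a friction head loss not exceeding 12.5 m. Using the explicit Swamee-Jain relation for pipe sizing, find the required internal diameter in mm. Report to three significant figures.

Swamee-Jain (Type III): D = 0.66·[ε^1.25·(LQ²/(gh_f))^4.75 + ν·Q^9.4·(L/(gh_f))^5.2]^0.04
LQ²/(gh_f) = 1.445; L/(gh_f) = 18.43
Term 1 = ε^1.25·(…)^4.75 = 3.35×10^-5; Term 2 = ν·Q^9.4·(…)^5.2 = 2.83×10^-5
D = 0.66·(3.35×10^-5 + 2.83×10^-5)^0.04 = 0.4479 m = 448 mm
Check: V = 1.78 m/s, Re = 6.80×10^5, f = 0.01455, h_f = 11.8 m ≈ 12.5 m ✓

D ≈ 448 mm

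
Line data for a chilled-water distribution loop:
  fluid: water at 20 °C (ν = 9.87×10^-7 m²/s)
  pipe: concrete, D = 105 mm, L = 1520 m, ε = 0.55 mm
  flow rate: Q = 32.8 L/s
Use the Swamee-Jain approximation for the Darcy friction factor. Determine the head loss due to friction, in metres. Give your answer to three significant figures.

h_f ≈ 330 m

V = 4Q/(πD²) = 4·0.0328/(π·0.105²) = 3.788 m/s
Re = VD/ν = 3.788·0.105/9.87×10^-7 = 4.03×10^5 → turbulent
ε/D = 0.55/105 = 0.00524
Swamee-Jain: f = 0.03114
h_f = f(L/D)V²/(2g) = 0.03114·(1520/0.105)·3.788²/(2·9.81) = 329.7 m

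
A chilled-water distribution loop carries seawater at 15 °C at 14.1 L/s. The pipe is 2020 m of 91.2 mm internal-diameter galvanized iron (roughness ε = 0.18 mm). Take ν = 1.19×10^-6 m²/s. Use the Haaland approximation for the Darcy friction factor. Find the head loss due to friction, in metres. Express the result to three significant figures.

h_f ≈ 128 m

V = 4Q/(πD²) = 4·0.0141/(π·0.0912²) = 2.158 m/s
Re = VD/ν = 2.158·0.0912/1.19×10^-6 = 1.65×10^5 → turbulent
ε/D = 0.18/91.2 = 0.00197
Haaland: f = 0.02433
h_f = f(L/D)V²/(2g) = 0.02433·(2020/0.0912)·2.158²/(2·9.81) = 128.0 m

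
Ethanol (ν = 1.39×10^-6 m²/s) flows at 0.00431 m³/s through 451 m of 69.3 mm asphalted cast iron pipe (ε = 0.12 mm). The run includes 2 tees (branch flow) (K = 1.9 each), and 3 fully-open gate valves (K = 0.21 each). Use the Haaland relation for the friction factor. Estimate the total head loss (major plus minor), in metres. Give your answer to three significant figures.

H_L ≈ 11.3 m

V = 4Q/(πD²) = 1.143 m/s; V²/2g = 0.06655 m
Re = 5.70×10^4, ε/D = 0.00173 → f = 0.02532 (Haaland)
Major: h_f = f(L/D)·V²/2g = 0.02532·6508·0.06655 = 10.97 m
Minor: ΣK = 4.43; h_m = ΣK·V²/2g = 0.2948 m
Total H_L = 10.97 + 0.2948 = 11.26 m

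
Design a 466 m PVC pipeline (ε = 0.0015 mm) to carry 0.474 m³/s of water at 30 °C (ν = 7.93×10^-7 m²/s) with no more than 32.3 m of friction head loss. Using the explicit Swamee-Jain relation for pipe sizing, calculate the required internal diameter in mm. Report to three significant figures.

D ≈ 309 mm

Swamee-Jain (Type III): D = 0.66·[ε^1.25·(LQ²/(gh_f))^4.75 + ν·Q^9.4·(L/(gh_f))^5.2]^0.04
LQ²/(gh_f) = 0.3304; L/(gh_f) = 1.471
Term 1 = ε^1.25·(…)^4.75 = 2.73×10^-10; Term 2 = ν·Q^9.4·(…)^5.2 = 5.28×10^-9
D = 0.66·(2.73×10^-10 + 5.28×10^-9)^0.04 = 0.3085 m = 309 mm
Check: V = 6.34 m/s, Re = 2.47×10^6, f = 0.01024, h_f = 31.7 m ≈ 32.3 m ✓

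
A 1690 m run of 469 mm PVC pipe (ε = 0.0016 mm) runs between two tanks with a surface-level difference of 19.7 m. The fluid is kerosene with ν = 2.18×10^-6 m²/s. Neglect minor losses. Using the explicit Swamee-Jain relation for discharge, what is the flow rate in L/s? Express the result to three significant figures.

Swamee-Jain (Type II): Q = -0.965·√(gD⁵h_f/L)·ln[ε/(3.7D) + √(3.17ν²L/(gD³h_f))]
√(gD⁵h_f/L) = √(9.81·0.469⁵·19.7/1690) = 0.05094
ε/(3.7D) = 9.22×10^-7; √(3.17ν²L/(gD³h_f)) = 3.57×10^-5
Q = -0.965·0.05094·ln(3.666×10^-5) = 0.5021 m³/s
Check: V = 2.91 m/s, Re = 6.25×10^5, f = 0.01265, h_f = 19.6 m ≈ 19.7 m ✓

Q ≈ 502 L/s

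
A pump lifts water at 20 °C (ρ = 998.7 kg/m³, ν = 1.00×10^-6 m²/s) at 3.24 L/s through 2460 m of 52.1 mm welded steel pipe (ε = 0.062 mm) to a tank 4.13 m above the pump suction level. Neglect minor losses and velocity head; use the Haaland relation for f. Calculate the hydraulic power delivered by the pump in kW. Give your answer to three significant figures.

V = 4Q/(πD²) = 1.520 m/s; Re = 7.92×10^4; ε/D = 0.00119; f = 0.02307
h_f = f(L/D)V²/2g = 128.2 m
Total head H = z + h_f = 4.13 + 128.2 = 132.4 m
P_hyd = ρgQH = 998.7·9.81·0.00324·132.4 = 4.202 kW

P_hyd ≈ 4.20 kW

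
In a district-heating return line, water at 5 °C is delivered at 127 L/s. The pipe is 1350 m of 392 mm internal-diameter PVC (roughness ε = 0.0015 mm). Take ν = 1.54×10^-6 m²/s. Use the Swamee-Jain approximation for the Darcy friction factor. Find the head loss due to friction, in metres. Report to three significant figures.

V = 4Q/(πD²) = 4·0.127/(π·0.392²) = 1.052 m/s
Re = VD/ν = 1.052·0.392/1.54×10^-6 = 2.68×10^5 → turbulent
ε/D = 0.0015/392 = 3.83×10^-6
Swamee-Jain: f = 0.01473
h_f = f(L/D)V²/(2g) = 0.01473·(1350/0.392)·1.052²/(2·9.81) = 2.862 m

h_f ≈ 2.86 m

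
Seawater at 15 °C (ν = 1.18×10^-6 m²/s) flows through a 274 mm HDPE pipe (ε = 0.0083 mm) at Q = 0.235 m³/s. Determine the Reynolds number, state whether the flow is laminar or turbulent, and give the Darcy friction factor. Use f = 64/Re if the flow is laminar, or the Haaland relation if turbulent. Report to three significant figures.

V = 4Q/(πD²) = 3.985 m/s
Re = VD/ν = 3.985·0.274/1.18×10^-6 = 9.25×10^5
Re > 4000 → turbulent; ε/D = 3.03×10^-5
Haaland: f = 0.01228

Re ≈ 9.25×10^5; turbulent; f ≈ 0.0123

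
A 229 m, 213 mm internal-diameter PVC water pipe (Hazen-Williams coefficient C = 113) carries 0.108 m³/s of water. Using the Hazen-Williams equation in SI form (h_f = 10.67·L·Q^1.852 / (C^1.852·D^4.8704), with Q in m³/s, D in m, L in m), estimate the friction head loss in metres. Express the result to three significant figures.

h_f = 10.67·229·0.108^1.852 / (113^1.852·0.213^4.8704) = 11.66 m

h_f ≈ 11.7 m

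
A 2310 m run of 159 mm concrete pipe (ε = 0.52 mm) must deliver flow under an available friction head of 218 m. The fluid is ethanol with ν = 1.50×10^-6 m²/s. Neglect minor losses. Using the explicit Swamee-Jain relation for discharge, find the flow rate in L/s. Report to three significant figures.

Q ≈ 65.4 L/s

Swamee-Jain (Type II): Q = -0.965·√(gD⁵h_f/L)·ln[ε/(3.7D) + √(3.17ν²L/(gD³h_f))]
√(gD⁵h_f/L) = √(9.81·0.159⁵·218/2310) = 0.009700
ε/(3.7D) = 8.84×10^-4; √(3.17ν²L/(gD³h_f)) = 4.38×10^-5
Q = -0.965·0.009700·ln(9.277×10^-4) = 0.06536 m³/s
Check: V = 3.29 m/s, Re = 3.49×10^5, f = 0.02731, h_f = 219 m ≈ 218 m ✓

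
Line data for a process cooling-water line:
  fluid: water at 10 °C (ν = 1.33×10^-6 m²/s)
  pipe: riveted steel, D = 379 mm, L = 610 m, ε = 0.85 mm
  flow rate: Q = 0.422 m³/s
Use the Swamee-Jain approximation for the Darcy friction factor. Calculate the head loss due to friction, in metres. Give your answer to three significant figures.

h_f ≈ 28.0 m

V = 4Q/(πD²) = 4·0.422/(π·0.379²) = 3.741 m/s
Re = VD/ν = 3.741·0.379/1.33×10^-6 = 1.07×10^6 → turbulent
ε/D = 0.85/379 = 0.00224
Swamee-Jain: f = 0.02438
h_f = f(L/D)V²/(2g) = 0.02438·(610/0.379)·3.741²/(2·9.81) = 27.98 m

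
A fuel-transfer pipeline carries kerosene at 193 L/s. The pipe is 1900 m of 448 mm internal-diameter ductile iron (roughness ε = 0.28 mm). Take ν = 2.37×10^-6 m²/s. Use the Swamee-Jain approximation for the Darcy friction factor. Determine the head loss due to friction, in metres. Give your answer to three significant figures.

h_f ≈ 6.27 m

V = 4Q/(πD²) = 4·0.193/(π·0.448²) = 1.224 m/s
Re = VD/ν = 1.224·0.448/2.37×10^-6 = 2.31×10^5 → turbulent
ε/D = 0.28/448 = 6.25×10^-4
Swamee-Jain: f = 0.01935
h_f = f(L/D)V²/(2g) = 0.01935·(1900/0.448)·1.224²/(2·9.81) = 6.269 m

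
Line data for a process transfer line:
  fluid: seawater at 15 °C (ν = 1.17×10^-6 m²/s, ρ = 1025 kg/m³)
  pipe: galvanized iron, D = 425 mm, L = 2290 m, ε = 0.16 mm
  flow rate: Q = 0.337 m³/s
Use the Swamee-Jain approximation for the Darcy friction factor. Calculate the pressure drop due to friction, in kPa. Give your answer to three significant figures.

V = 4Q/(πD²) = 4·0.337/(π·0.425²) = 2.376 m/s
Re = VD/ν = 2.376·0.425/1.17×10^-6 = 8.63×10^5 → turbulent
ε/D = 0.16/425 = 3.76×10^-4
Swamee-Jain: f = 0.01649
h_f = f(L/D)V²/(2g) = 0.01649·(2290/0.425)·2.376²/(2·9.81) = 25.56 m
Δp = ρg·h_f = 1025·9.81·25.56 = 257.0 kPa

Δp ≈ 257 kPa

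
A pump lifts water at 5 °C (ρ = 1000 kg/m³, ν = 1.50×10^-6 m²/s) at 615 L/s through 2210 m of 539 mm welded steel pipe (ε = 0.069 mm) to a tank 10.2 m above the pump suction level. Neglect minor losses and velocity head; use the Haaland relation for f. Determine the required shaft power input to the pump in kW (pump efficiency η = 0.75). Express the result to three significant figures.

V = 4Q/(πD²) = 2.695 m/s; Re = 9.69×10^5; ε/D = 1.28×10^-4; f = 0.01375
h_f = f(L/D)V²/2g = 20.88 m
Total head H = z + h_f = 10.2 + 20.88 = 31.08 m
P_hyd = ρgQH = 1000·9.81·0.615·31.08 = 187.5 kW
P_shaft = P_hyd/η = 187.5/0.75 = 250.0 kW

P_shaft ≈ 250 kW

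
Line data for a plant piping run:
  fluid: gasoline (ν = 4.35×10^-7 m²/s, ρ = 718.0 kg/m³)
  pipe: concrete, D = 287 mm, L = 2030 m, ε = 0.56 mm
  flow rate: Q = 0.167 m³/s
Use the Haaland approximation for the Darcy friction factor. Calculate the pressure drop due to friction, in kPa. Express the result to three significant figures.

V = 4Q/(πD²) = 4·0.167/(π·0.287²) = 2.581 m/s
Re = VD/ν = 2.581·0.287/4.35×10^-7 = 1.70×10^6 → turbulent
ε/D = 0.56/287 = 0.00195
Haaland: f = 0.02341
h_f = f(L/D)V²/(2g) = 0.02341·(2030/0.287)·2.581²/(2·9.81) = 56.24 m
Δp = ρg·h_f = 718.0·9.81·56.24 = 396.2 kPa

Δp ≈ 396 kPa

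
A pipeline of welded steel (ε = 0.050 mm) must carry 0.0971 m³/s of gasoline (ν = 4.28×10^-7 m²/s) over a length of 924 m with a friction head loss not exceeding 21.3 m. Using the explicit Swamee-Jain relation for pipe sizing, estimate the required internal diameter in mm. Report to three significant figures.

Swamee-Jain (Type III): D = 0.66·[ε^1.25·(LQ²/(gh_f))^4.75 + ν·Q^9.4·(L/(gh_f))^5.2]^0.04
LQ²/(gh_f) = 0.04169; L/(gh_f) = 4.422
Term 1 = ε^1.25·(…)^4.75 = 1.17×10^-12; Term 2 = ν·Q^9.4·(…)^5.2 = 2.94×10^-13
D = 0.66·(1.17×10^-12 + 2.94×10^-13)^0.04 = 0.2219 m = 222 mm
Check: V = 2.51 m/s, Re = 1.30×10^6, f = 0.01485, h_f = 19.9 m ≈ 21.3 m ✓

D ≈ 222 mm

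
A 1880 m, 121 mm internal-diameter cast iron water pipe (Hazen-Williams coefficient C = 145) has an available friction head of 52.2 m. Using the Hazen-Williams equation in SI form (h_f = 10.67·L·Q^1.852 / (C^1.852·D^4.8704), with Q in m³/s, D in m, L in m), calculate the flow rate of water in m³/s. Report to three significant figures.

Rearranging: Q = [h_f·C^1.852·D^4.8704 / (10.67·L)]^(1/1.852)
Q = [52.2·145^1.852·0.121^4.8704 / (10.67·1880)]^0.540 = 0.02258 m³/s

Q ≈ 0.0226 m³/s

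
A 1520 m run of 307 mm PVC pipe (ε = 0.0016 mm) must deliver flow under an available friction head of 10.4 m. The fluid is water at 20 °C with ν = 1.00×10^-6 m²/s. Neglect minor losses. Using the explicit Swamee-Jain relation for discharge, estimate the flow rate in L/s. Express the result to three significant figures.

Swamee-Jain (Type II): Q = -0.965·√(gD⁵h_f/L)·ln[ε/(3.7D) + √(3.17ν²L/(gD³h_f))]
√(gD⁵h_f/L) = √(9.81·0.307⁵·10.4/1520) = 0.01353
ε/(3.7D) = 1.41×10^-6; √(3.17ν²L/(gD³h_f)) = 4.04×10^-5
Q = -0.965·0.01353·ln(4.181×10^-5) = 0.1316 m³/s
Check: V = 1.78 m/s, Re = 5.46×10^5, f = 0.01298, h_f = 10.4 m ≈ 10.4 m ✓

Q ≈ 132 L/s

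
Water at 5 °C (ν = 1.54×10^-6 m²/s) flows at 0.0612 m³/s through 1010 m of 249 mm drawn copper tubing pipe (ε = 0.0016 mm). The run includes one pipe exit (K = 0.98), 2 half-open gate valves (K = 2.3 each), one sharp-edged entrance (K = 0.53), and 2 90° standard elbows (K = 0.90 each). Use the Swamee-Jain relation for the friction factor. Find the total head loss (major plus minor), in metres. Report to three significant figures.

H_L ≈ 5.71 m

V = 4Q/(πD²) = 1.257 m/s; V²/2g = 0.08051 m
Re = 2.03×10^5, ε/D = 6.43×10^-6 → f = 0.01554 (Swamee-Jain)
Major: h_f = f(L/D)·V²/2g = 0.01554·4056·0.08051 = 5.076 m
Minor: ΣK = 7.91; h_m = ΣK·V²/2g = 0.6368 m
Total H_L = 5.076 + 0.6368 = 5.713 m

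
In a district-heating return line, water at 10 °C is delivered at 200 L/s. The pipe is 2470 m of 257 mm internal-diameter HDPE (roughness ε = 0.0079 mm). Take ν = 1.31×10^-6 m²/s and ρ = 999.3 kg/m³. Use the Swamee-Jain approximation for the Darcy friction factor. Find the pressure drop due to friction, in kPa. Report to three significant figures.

Δp ≈ 912 kPa

V = 4Q/(πD²) = 4·0.200/(π·0.257²) = 3.855 m/s
Re = VD/ν = 3.855·0.257/1.31×10^-6 = 7.56×10^5 → turbulent
ε/D = 0.0079/257 = 3.07×10^-5
Swamee-Jain: f = 0.01277
h_f = f(L/D)V²/(2g) = 0.01277·(2470/0.257)·3.855²/(2·9.81) = 93.02 m
Δp = ρg·h_f = 999.3·9.81·93.02 = 911.9 kPa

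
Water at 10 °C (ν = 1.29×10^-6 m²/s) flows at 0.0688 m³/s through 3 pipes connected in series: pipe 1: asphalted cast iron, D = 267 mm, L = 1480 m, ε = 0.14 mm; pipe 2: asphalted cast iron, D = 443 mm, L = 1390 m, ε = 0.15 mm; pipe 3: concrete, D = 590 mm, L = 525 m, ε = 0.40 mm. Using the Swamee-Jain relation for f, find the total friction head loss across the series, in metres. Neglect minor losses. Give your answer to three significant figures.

H ≈ 8.62 m

Pipe 1: V = 1.229 m/s, Re = 2.54×10^5, ε/D = 5.24×10^-4, f = 0.01869, h_1 = f(L/D)V²/2g = 7.972 m
Pipe 2: V = 0.4464 m/s, Re = 1.53×10^5, ε/D = 3.39×10^-4, f = 0.01859, h_2 = f(L/D)V²/2g = 0.5923 m
Pipe 3: V = 0.2516 m/s, Re = 1.15×10^5, ε/D = 6.78×10^-4, f = 0.02083, h_3 = f(L/D)V²/2g = 0.05982 m
Series → Q common, losses add: H = Σh = 8.624 m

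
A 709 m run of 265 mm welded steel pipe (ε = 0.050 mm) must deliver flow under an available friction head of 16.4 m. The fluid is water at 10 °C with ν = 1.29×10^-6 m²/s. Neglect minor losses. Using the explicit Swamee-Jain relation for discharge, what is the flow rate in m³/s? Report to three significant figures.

Swamee-Jain (Type II): Q = -0.965·√(gD⁵h_f/L)·ln[ε/(3.7D) + √(3.17ν²L/(gD³h_f))]
√(gD⁵h_f/L) = √(9.81·0.265⁵·16.4/709) = 0.01722
ε/(3.7D) = 5.10×10^-5; √(3.17ν²L/(gD³h_f)) = 3.53×10^-5
Q = -0.965·0.01722·ln(8.634×10^-5) = 0.1555 m³/s
Check: V = 2.82 m/s, Re = 5.79×10^5, f = 0.01521, h_f = 16.5 m ≈ 16.4 m ✓

Q ≈ 0.155 m³/s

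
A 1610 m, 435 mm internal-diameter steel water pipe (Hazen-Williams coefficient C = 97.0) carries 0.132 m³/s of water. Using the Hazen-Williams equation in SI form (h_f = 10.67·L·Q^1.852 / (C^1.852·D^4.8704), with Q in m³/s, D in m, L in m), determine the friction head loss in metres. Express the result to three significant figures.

h_f ≈ 4.87 m

h_f = 10.67·1610·0.132^1.852 / (97.0^1.852·0.435^4.8704) = 4.870 m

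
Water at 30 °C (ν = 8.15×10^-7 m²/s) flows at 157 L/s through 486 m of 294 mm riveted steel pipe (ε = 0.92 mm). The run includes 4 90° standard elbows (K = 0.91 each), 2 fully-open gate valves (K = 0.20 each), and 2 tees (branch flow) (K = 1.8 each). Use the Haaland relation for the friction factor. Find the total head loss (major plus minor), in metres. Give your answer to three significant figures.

H_L ≈ 14.1 m

V = 4Q/(πD²) = 2.313 m/s; V²/2g = 0.2726 m
Re = 8.34×10^5, ε/D = 0.00313 → f = 0.02667 (Haaland)
Major: h_f = f(L/D)·V²/2g = 0.02667·1653·0.2726 = 12.02 m
Minor: ΣK = 7.64; h_m = ΣK·V²/2g = 2.083 m
Total H_L = 12.02 + 2.083 = 14.10 m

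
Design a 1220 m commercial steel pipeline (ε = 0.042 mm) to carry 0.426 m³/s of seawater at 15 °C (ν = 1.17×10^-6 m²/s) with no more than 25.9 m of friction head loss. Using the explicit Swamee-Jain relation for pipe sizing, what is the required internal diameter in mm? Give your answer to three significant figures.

D ≈ 397 mm

Swamee-Jain (Type III): D = 0.66·[ε^1.25·(LQ²/(gh_f))^4.75 + ν·Q^9.4·(L/(gh_f))^5.2]^0.04
LQ²/(gh_f) = 0.8714; L/(gh_f) = 4.802
Term 1 = ε^1.25·(…)^4.75 = 1.76×10^-6; Term 2 = ν·Q^9.4·(…)^5.2 = 1.34×10^-6
D = 0.66·(1.76×10^-6 + 1.34×10^-6)^0.04 = 0.3974 m = 397 mm
Check: V = 3.43 m/s, Re = 1.17×10^6, f = 0.01343, h_f = 24.8 m ≈ 25.9 m ✓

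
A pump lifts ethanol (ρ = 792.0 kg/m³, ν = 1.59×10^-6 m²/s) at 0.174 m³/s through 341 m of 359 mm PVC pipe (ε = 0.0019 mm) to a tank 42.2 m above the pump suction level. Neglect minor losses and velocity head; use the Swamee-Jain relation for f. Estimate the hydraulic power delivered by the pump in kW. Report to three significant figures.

V = 4Q/(πD²) = 1.719 m/s; Re = 3.88×10^5; ε/D = 5.29×10^-6; f = 0.01378
h_f = f(L/D)V²/2g = 1.971 m
Total head H = z + h_f = 42.2 + 1.971 = 44.17 m
P_hyd = ρgQH = 792.0·9.81·0.174·44.17 = 59.71 kW

P_hyd ≈ 59.7 kW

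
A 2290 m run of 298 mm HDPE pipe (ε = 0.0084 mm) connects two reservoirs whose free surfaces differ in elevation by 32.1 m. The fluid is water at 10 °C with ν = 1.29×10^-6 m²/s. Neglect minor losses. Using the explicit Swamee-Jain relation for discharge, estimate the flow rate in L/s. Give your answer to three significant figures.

Swamee-Jain (Type II): Q = -0.965·√(gD⁵h_f/L)·ln[ε/(3.7D) + √(3.17ν²L/(gD³h_f))]
√(gD⁵h_f/L) = √(9.81·0.298⁵·32.1/2290) = 0.01798
ε/(3.7D) = 7.62×10^-6; √(3.17ν²L/(gD³h_f)) = 3.81×10^-5
Q = -0.965·0.01798·ln(4.569×10^-5) = 0.1734 m³/s
Check: V = 2.49 m/s, Re = 5.74×10^5, f = 0.01325, h_f = 32.1 m ≈ 32.1 m ✓

Q ≈ 173 L/s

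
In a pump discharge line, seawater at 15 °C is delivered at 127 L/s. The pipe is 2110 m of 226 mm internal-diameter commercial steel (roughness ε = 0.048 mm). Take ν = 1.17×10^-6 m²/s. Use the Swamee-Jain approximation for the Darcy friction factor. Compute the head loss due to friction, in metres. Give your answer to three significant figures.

h_f ≈ 73.4 m

V = 4Q/(πD²) = 4·0.127/(π·0.226²) = 3.166 m/s
Re = VD/ν = 3.166·0.226/1.17×10^-6 = 6.12×10^5 → turbulent
ε/D = 0.048/226 = 2.12×10^-4
Swamee-Jain: f = 0.01538
h_f = f(L/D)V²/(2g) = 0.01538·(2110/0.226)·3.166²/(2·9.81) = 73.36 m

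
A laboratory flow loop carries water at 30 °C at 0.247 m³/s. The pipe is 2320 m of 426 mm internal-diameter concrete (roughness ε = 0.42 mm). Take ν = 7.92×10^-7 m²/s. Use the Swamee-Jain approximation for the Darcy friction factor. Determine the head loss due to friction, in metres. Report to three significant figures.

V = 4Q/(πD²) = 4·0.247/(π·0.426²) = 1.733 m/s
Re = VD/ν = 1.733·0.426/7.92×10^-7 = 9.32×10^5 → turbulent
ε/D = 0.42/426 = 9.86×10^-4
Swamee-Jain: f = 0.01999
h_f = f(L/D)V²/(2g) = 0.01999·(2320/0.426)·1.733²/(2·9.81) = 16.66 m

h_f ≈ 16.7 m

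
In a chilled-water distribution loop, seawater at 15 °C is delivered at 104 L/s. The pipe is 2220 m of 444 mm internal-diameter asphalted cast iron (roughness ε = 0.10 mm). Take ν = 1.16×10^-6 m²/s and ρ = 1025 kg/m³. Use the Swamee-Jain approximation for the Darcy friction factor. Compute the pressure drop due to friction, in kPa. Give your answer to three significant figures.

V = 4Q/(πD²) = 4·0.104/(π·0.444²) = 0.6717 m/s
Re = VD/ν = 0.6717·0.444/1.16×10^-6 = 2.57×10^5 → turbulent
ε/D = 0.10/444 = 2.25×10^-4
Swamee-Jain: f = 0.01679
h_f = f(L/D)V²/(2g) = 0.01679·(2220/0.444)·0.6717²/(2·9.81) = 1.931 m
Δp = ρg·h_f = 1025·9.81·1.931 = 19.41 kPa

Δp ≈ 19.4 kPa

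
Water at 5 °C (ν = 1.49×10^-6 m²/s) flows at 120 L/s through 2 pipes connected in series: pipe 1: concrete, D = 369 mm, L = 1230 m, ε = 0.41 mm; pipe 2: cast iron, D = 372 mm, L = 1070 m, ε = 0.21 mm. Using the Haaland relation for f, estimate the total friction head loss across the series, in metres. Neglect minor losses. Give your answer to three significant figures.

Pipe 1: V = 1.122 m/s, Re = 2.78×10^5, ε/D = 0.00111, f = 0.02104, h_1 = f(L/D)V²/2g = 4.501 m
Pipe 2: V = 1.104 m/s, Re = 2.76×10^5, ε/D = 5.65×10^-4, f = 0.01854, h_2 = f(L/D)V²/2g = 3.313 m
Series → Q common, losses add: H = Σh = 7.813 m

H ≈ 7.81 m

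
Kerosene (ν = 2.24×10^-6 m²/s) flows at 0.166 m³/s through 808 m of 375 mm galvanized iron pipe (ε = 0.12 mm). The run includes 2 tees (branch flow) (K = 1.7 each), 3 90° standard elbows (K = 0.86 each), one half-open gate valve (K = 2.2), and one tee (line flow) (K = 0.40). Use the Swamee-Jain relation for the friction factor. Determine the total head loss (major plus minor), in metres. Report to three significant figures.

V = 4Q/(πD²) = 1.503 m/s; V²/2g = 0.1151 m
Re = 2.52×10^5, ε/D = 3.20×10^-4 → f = 0.01749 (Swamee-Jain)
Major: h_f = f(L/D)·V²/2g = 0.01749·2155·0.1151 = 4.338 m
Minor: ΣK = 8.58; h_m = ΣK·V²/2g = 0.9879 m
Total H_L = 4.338 + 0.9879 = 5.326 m

H_L ≈ 5.33 m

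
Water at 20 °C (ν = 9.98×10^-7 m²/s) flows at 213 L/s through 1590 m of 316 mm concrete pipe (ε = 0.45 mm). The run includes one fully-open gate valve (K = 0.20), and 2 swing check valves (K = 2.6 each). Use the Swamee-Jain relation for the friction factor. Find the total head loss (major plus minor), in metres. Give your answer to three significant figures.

H_L ≈ 43.3 m

V = 4Q/(πD²) = 2.716 m/s; V²/2g = 0.3760 m
Re = 8.60×10^5, ε/D = 0.00142 → f = 0.02180 (Swamee-Jain)
Major: h_f = f(L/D)·V²/2g = 0.02180·5032·0.3760 = 41.25 m
Minor: ΣK = 5.40; h_m = ΣK·V²/2g = 2.030 m
Total H_L = 41.25 + 2.030 = 43.28 m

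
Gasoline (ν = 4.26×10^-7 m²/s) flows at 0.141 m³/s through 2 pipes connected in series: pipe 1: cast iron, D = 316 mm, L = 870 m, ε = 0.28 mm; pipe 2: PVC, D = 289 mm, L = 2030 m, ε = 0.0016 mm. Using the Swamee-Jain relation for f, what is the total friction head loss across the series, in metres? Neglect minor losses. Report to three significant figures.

H ≈ 27.1 m

Pipe 1: V = 1.798 m/s, Re = 1.33×10^6, ε/D = 8.86×10^-4, f = 0.01940, h_1 = f(L/D)V²/2g = 8.799 m
Pipe 2: V = 2.149 m/s, Re = 1.46×10^6, ε/D = 5.54×10^-6, f = 0.01108, h_2 = f(L/D)V²/2g = 18.33 m
Series → Q common, losses add: H = Σh = 27.12 m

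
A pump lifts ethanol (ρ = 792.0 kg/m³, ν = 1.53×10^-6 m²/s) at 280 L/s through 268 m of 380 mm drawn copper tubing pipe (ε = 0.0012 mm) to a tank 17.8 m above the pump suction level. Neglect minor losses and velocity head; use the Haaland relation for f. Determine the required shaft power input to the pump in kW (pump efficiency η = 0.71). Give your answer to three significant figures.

V = 4Q/(πD²) = 2.469 m/s; Re = 6.13×10^5; ε/D = 3.16×10^-6; f = 0.01264
h_f = f(L/D)V²/2g = 2.769 m
Total head H = z + h_f = 17.8 + 2.769 = 20.57 m
P_hyd = ρgQH = 792.0·9.81·0.280·20.57 = 44.75 kW
P_shaft = P_hyd/η = 44.75/0.71 = 63.02 kW

P_shaft ≈ 63.0 kW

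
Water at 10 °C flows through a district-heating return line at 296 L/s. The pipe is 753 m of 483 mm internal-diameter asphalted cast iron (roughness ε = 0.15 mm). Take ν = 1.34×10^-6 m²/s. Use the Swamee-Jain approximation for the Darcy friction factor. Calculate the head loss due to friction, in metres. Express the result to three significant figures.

V = 4Q/(πD²) = 4·0.296/(π·0.483²) = 1.616 m/s
Re = VD/ν = 1.616·0.483/1.34×10^-6 = 5.82×10^5 → turbulent
ε/D = 0.15/483 = 3.11×10^-4
Swamee-Jain: f = 0.01630
h_f = f(L/D)V²/(2g) = 0.01630·(753/0.483)·1.616²/(2·9.81) = 3.379 m

h_f ≈ 3.38 m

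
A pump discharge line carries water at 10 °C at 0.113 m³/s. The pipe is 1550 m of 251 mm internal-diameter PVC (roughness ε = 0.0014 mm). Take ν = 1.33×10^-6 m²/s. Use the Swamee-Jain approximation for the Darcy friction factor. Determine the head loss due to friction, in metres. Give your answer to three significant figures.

h_f ≈ 22.2 m

V = 4Q/(πD²) = 4·0.113/(π·0.251²) = 2.284 m/s
Re = VD/ν = 2.284·0.251/1.33×10^-6 = 4.31×10^5 → turbulent
ε/D = 0.0014/251 = 5.58×10^-6
Swamee-Jain: f = 0.01353
h_f = f(L/D)V²/(2g) = 0.01353·(1550/0.251)·2.284²/(2·9.81) = 22.21 m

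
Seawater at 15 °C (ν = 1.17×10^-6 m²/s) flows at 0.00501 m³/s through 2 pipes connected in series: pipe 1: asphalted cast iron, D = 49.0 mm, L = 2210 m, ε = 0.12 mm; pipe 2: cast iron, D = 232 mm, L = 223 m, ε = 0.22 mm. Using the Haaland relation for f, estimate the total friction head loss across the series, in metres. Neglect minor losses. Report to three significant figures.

H ≈ 422 m

Pipe 1: V = 2.657 m/s, Re = 1.11×10^5, ε/D = 0.00245, f = 0.02599, h_1 = f(L/D)V²/2g = 421.7 m
Pipe 2: V = 0.1185 m/s, Re = 2.35×10^4, ε/D = 9.48×10^-4, f = 0.02668, h_2 = f(L/D)V²/2g = 0.01836 m
Series → Q common, losses add: H = Σh = 421.7 m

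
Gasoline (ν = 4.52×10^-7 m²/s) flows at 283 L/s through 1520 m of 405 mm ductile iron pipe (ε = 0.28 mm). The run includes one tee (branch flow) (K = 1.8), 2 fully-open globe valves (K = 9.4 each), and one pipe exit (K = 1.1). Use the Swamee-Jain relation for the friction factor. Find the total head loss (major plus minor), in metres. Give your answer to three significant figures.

V = 4Q/(πD²) = 2.197 m/s; V²/2g = 0.2460 m
Re = 1.97×10^6, ε/D = 6.91×10^-4 → f = 0.01826 (Swamee-Jain)
Major: h_f = f(L/D)·V²/2g = 0.01826·3753·0.2460 = 16.85 m
Minor: ΣK = 21.7; h_m = ΣK·V²/2g = 5.337 m
Total H_L = 16.85 + 5.337 = 22.19 m

H_L ≈ 22.2 m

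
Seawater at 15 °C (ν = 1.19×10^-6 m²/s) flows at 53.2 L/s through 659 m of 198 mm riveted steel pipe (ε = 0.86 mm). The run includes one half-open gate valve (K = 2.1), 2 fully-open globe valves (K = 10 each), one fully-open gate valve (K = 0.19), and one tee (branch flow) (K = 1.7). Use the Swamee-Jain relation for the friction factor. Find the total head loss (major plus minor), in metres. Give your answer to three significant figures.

H_L ≈ 18.7 m

V = 4Q/(πD²) = 1.728 m/s; V²/2g = 0.1522 m
Re = 2.87×10^5, ε/D = 0.00434 → f = 0.02962 (Swamee-Jain)
Major: h_f = f(L/D)·V²/2g = 0.02962·3328·0.1522 = 15.00 m
Minor: ΣK = 24.0; h_m = ΣK·V²/2g = 3.650 m
Total H_L = 15.00 + 3.650 = 18.65 m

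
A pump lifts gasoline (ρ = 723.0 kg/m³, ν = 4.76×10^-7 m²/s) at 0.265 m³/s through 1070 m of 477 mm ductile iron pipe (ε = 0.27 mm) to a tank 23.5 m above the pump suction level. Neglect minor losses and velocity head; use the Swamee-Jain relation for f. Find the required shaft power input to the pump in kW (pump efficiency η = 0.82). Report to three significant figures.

V = 4Q/(πD²) = 1.483 m/s; Re = 1.49×10^6; ε/D = 5.66×10^-4; f = 0.01757
h_f = f(L/D)V²/2g = 4.417 m
Total head H = z + h_f = 23.5 + 4.417 = 27.92 m
P_hyd = ρgQH = 723.0·9.81·0.265·27.92 = 52.47 kW
P_shaft = P_hyd/η = 52.47/0.82 = 63.99 kW

P_shaft ≈ 64.0 kW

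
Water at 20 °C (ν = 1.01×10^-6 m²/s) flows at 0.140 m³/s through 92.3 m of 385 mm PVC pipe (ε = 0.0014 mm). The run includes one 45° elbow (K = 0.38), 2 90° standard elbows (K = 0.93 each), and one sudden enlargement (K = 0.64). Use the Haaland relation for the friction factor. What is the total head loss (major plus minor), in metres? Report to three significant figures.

H_L ≈ 0.447 m

V = 4Q/(πD²) = 1.203 m/s; V²/2g = 0.07371 m
Re = 4.58×10^5, ε/D = 3.64×10^-6 → f = 0.01331 (Haaland)
Major: h_f = f(L/D)·V²/2g = 0.01331·239.7·0.07371 = 0.2351 m
Minor: ΣK = 2.88; h_m = ΣK·V²/2g = 0.2123 m
Total H_L = 0.2351 + 0.2123 = 0.4474 m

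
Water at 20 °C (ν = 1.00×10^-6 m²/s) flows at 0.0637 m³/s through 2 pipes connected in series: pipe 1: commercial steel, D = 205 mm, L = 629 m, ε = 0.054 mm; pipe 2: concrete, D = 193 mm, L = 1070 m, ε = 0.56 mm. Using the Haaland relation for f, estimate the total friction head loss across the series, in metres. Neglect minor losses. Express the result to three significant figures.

Pipe 1: V = 1.930 m/s, Re = 3.96×10^5, ε/D = 2.63×10^-4, f = 0.01614, h_1 = f(L/D)V²/2g = 9.400 m
Pipe 2: V = 2.177 m/s, Re = 4.20×10^5, ε/D = 0.00290, f = 0.02627, h_2 = f(L/D)V²/2g = 35.19 m
Series → Q common, losses add: H = Σh = 44.59 m

H ≈ 44.6 m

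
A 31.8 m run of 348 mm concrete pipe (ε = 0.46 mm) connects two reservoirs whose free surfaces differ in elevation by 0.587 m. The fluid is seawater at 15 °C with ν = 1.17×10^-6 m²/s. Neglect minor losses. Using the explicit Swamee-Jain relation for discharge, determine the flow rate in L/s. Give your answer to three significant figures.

Swamee-Jain (Type II): Q = -0.965·√(gD⁵h_f/L)·ln[ε/(3.7D) + √(3.17ν²L/(gD³h_f))]
√(gD⁵h_f/L) = √(9.81·0.348⁵·0.587/31.8) = 0.03040
ε/(3.7D) = 3.57×10^-4; √(3.17ν²L/(gD³h_f)) = 2.38×10^-5
Q = -0.965·0.03040·ln(3.811×10^-4) = 0.2310 m³/s
Check: V = 2.43 m/s, Re = 7.22×10^5, f = 0.02148, h_f = 0.590 m ≈ 0.587 m ✓

Q ≈ 231 L/s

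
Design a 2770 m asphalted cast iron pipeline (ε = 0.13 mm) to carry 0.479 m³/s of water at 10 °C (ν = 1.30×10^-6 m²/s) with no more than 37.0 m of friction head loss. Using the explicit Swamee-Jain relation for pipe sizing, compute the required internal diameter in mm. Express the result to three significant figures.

Swamee-Jain (Type III): D = 0.66·[ε^1.25·(LQ²/(gh_f))^4.75 + ν·Q^9.4·(L/(gh_f))^5.2]^0.04
LQ²/(gh_f) = 1.751; L/(gh_f) = 7.631
Term 1 = ε^1.25·(…)^4.75 = 1.99×10^-4; Term 2 = ν·Q^9.4·(…)^5.2 = 5.00×10^-5
D = 0.66·(1.99×10^-4 + 5.00×10^-5)^0.04 = 0.4735 m = 474 mm
Check: V = 2.72 m/s, Re = 9.91×10^5, f = 0.01553, h_f = 34.2 m ≈ 37.0 m ✓

D ≈ 474 mm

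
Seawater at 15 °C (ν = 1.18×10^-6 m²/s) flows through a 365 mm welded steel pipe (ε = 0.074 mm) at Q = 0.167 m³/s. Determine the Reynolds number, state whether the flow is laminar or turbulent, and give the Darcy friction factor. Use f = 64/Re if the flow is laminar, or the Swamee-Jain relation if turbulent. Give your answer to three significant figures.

V = 4Q/(πD²) = 1.596 m/s
Re = VD/ν = 1.596·0.365/1.18×10^-6 = 4.94×10^5
Re > 4000 → turbulent; ε/D = 2.03×10^-4
Swamee-Jain: f = 0.01555

Re ≈ 4.94×10^5; turbulent; f ≈ 0.0156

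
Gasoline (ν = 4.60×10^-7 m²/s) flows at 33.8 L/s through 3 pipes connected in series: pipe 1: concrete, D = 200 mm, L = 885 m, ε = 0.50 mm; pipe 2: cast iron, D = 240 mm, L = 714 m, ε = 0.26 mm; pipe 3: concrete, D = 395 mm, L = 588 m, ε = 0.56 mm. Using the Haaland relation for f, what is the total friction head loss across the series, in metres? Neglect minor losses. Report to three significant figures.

Pipe 1: V = 1.076 m/s, Re = 4.68×10^5, ε/D = 0.00250, f = 0.02522, h_1 = f(L/D)V²/2g = 6.584 m
Pipe 2: V = 0.7471 m/s, Re = 3.90×10^5, ε/D = 0.00108, f = 0.02069, h_2 = f(L/D)V²/2g = 1.751 m
Pipe 3: V = 0.2758 m/s, Re = 2.37×10^5, ε/D = 0.00142, f = 0.02230, h_3 = f(L/D)V²/2g = 0.1287 m
Series → Q common, losses add: H = Σh = 8.464 m

H ≈ 8.46 m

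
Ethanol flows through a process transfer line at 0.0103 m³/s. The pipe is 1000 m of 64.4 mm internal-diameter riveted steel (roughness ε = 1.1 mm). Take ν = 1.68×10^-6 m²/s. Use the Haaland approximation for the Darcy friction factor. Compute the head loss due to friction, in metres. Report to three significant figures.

V = 4Q/(πD²) = 4·0.0103/(π·0.0644²) = 3.162 m/s
Re = VD/ν = 3.162·0.0644/1.68×10^-6 = 1.21×10^5 → turbulent
ε/D = 1.1/64.4 = 0.0171
Haaland: f = 0.04626
h_f = f(L/D)V²/(2g) = 0.04626·(1000/0.0644)·3.162²/(2·9.81) = 366.1 m

h_f ≈ 366 m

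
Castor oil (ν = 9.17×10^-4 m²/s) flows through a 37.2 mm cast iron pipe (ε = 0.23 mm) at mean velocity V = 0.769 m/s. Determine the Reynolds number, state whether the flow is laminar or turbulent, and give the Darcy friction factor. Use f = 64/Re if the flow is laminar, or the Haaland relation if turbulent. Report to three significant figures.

Re ≈ 31.2; laminar; f = 64/Re ≈ 2.05

Re = VD/ν = 0.7690·0.0372/9.17×10^-4 = 31.2
Re < 2300 → laminar → f = 64/Re = 2.052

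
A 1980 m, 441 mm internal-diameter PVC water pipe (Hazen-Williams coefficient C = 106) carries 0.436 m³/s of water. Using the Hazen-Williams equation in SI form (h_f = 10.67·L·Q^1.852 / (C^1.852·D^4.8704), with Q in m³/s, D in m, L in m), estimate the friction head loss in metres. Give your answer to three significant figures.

h_f = 10.67·1980·0.436^1.852 / (106^1.852·0.441^4.8704) = 43.45 m

h_f ≈ 43.5 m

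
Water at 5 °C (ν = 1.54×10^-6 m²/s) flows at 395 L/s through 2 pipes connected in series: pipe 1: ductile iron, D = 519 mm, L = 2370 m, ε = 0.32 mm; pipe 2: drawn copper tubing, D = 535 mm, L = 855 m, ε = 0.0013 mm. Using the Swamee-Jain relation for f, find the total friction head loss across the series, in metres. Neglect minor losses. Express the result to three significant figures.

Pipe 1: V = 1.867 m/s, Re = 6.29×10^5, ε/D = 6.17×10^-4, f = 0.01830, h_1 = f(L/D)V²/2g = 14.85 m
Pipe 2: V = 1.757 m/s, Re = 6.10×10^5, ε/D = 2.43×10^-6, f = 0.01268, h_2 = f(L/D)V²/2g = 3.189 m
Series → Q common, losses add: H = Σh = 18.04 m

H ≈ 18.0 m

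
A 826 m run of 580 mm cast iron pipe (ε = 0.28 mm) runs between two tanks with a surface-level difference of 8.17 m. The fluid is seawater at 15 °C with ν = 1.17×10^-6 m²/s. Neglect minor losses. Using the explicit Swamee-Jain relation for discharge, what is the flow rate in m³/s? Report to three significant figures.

Q ≈ 0.680 m³/s

Swamee-Jain (Type II): Q = -0.965·√(gD⁵h_f/L)·ln[ε/(3.7D) + √(3.17ν²L/(gD³h_f))]
√(gD⁵h_f/L) = √(9.81·0.580⁵·8.17/826) = 0.07980
ε/(3.7D) = 1.30×10^-4; √(3.17ν²L/(gD³h_f)) = 1.51×10^-5
Q = -0.965·0.07980·ln(1.456×10^-4) = 0.6804 m³/s
Check: V = 2.58 m/s, Re = 1.28×10^6, f = 0.01707, h_f = 8.21 m ≈ 8.17 m ✓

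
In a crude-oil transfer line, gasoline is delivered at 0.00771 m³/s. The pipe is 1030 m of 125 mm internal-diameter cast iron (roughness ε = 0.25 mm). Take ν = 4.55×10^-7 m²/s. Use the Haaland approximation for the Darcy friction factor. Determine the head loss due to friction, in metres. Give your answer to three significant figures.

V = 4Q/(πD²) = 4·0.00771/(π·0.125²) = 0.6283 m/s
Re = VD/ν = 0.6283·0.125/4.55×10^-7 = 1.73×10^5 → turbulent
ε/D = 0.25/125 = 0.00200
Haaland: f = 0.02437
h_f = f(L/D)V²/(2g) = 0.02437·(1030/0.125)·0.6283²/(2·9.81) = 4.040 m

h_f ≈ 4.04 m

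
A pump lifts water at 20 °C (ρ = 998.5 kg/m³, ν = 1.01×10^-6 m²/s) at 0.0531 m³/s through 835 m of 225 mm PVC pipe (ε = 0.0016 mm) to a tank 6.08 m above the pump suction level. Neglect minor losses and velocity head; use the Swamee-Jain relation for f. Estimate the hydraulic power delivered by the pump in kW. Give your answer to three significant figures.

V = 4Q/(πD²) = 1.335 m/s; Re = 2.98×10^5; ε/D = 7.11×10^-6; f = 0.01448
h_f = f(L/D)V²/2g = 4.885 m
Total head H = z + h_f = 6.08 + 4.885 = 10.96 m
P_hyd = ρgQH = 998.5·9.81·0.0531·10.96 = 5.703 kW

P_hyd ≈ 5.70 kW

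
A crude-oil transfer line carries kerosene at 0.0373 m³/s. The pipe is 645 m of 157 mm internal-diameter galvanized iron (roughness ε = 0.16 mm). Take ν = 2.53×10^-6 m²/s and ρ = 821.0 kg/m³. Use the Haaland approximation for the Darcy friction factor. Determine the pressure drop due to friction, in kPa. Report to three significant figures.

Δp ≈ 136 kPa

V = 4Q/(πD²) = 4·0.0373/(π·0.157²) = 1.927 m/s
Re = VD/ν = 1.927·0.157/2.53×10^-6 = 1.20×10^5 → turbulent
ε/D = 0.16/157 = 0.00102
Haaland: f = 0.02171
h_f = f(L/D)V²/(2g) = 0.02171·(645/0.157)·1.927²/(2·9.81) = 16.87 m
Δp = ρg·h_f = 821.0·9.81·16.87 = 135.9 kPa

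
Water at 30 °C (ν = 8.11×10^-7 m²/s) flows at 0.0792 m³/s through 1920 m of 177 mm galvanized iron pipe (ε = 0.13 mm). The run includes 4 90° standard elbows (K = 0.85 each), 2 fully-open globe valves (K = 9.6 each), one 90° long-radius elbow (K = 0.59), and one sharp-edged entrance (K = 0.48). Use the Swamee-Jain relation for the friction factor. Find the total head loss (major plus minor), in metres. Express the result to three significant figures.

V = 4Q/(πD²) = 3.219 m/s; V²/2g = 0.5281 m
Re = 7.02×10^5, ε/D = 7.34×10^-4 → f = 0.01888 (Swamee-Jain)
Major: h_f = f(L/D)·V²/2g = 0.01888·10847·0.5281 = 108.2 m
Minor: ΣK = 23.7; h_m = ΣK·V²/2g = 12.50 m
Total H_L = 108.2 + 12.50 = 120.7 m

H_L ≈ 121 m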